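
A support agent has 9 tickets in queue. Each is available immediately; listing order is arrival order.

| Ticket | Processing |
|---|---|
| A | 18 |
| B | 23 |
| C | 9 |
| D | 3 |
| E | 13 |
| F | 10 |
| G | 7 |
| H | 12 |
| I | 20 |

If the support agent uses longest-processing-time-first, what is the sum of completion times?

715

LPT (decreasing processing time): B I A E H F C G D.
B: 0→23
I: 23→43
A: 43→61
E: 61→74
H: 74→86
F: 86→96
C: 96→105
G: 105→112
D: 112→115
Sum = 23+43+61+74+86+96+105+112+115 = 715.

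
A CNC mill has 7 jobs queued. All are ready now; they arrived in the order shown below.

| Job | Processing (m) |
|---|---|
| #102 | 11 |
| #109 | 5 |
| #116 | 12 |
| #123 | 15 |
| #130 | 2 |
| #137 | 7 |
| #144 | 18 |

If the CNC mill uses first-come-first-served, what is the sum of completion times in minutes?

265

FIFO (arrival order): #102 #109 #116 #123 #130 #137 #144.
#102: 0→11
#109: 11→16
#116: 16→28
#123: 28→43
#130: 43→45
#137: 45→52
#144: 52→70
Sum = 11+16+28+43+45+52+70 = 265.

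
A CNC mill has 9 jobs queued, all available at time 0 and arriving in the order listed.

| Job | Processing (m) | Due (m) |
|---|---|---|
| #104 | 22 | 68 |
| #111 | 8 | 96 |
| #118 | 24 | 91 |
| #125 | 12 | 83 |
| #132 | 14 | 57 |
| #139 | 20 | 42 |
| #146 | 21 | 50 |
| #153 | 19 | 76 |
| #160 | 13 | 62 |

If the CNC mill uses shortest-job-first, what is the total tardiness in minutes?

SPT (increasing processing time): #111 #125 #160 #132 #153 #139 #146 #104 #118.
#111: 0→8, due 96, tardiness 0
#125: 8→20, due 83, tardiness 0
#160: 20→33, due 62, tardiness 0
#132: 33→47, due 57, tardiness 0
#153: 47→66, due 76, tardiness 0
#139: 66→86, due 42, tardiness 44
#146: 86→107, due 50, tardiness 57
#104: 107→129, due 68, tardiness 61
#118: 129→153, due 91, tardiness 62
Sum = 0+0+0+0+0+44+57+61+62 = 224.

224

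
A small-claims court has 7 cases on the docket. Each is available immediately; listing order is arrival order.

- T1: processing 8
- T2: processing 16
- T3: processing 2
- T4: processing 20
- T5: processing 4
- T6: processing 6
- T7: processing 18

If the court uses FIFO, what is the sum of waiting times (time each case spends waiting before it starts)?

210

FIFO (arrival order): T1 T2 T3 T4 T5 T6 T7.
T1: waits 0, runs 0→8
T2: waits 8, runs 8→24
T3: waits 24, runs 24→26
T4: waits 26, runs 26→46
T5: waits 46, runs 46→50
T6: waits 50, runs 50→56
T7: waits 56, runs 56→74
Sum = 0+8+24+26+46+50+56 = 210.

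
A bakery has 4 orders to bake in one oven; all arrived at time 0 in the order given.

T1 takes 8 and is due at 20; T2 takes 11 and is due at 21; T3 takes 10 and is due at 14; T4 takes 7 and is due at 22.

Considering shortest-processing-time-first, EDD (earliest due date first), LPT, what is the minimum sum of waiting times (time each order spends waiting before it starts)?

SPT (increasing processing time): T4 T1 T3 T2.
T4: waits 0, runs 0→7
T1: waits 7, runs 7→15
T3: waits 15, runs 15→25
T2: waits 25, runs 25→36
Sum = 0+7+15+25 = 47.
EDD (increasing due date): T3 T1 T2 T4.
T3: waits 0, runs 0→10
T1: waits 10, runs 10→18
T2: waits 18, runs 18→29
T4: waits 29, runs 29→36
Sum = 0+10+18+29 = 57.
LPT (decreasing processing time): T2 T3 T1 T4.
T2: waits 0, runs 0→11
T3: waits 11, runs 11→21
T1: waits 21, runs 21→29
T4: waits 29, runs 29→36
Sum = 0+11+21+29 = 61.
SPT 47, EDD 57, LPT 61 → minimum 47.

47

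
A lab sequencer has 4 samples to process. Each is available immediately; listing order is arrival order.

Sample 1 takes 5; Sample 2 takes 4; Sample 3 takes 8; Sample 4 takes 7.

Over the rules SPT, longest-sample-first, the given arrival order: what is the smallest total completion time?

SPT (increasing processing time): Sample 2 Sample 1 Sample 4 Sample 3.
Sample 2: 0→4
Sample 1: 4→9
Sample 4: 9→16
Sample 3: 16→24
Sum = 4+9+16+24 = 53.
LPT (decreasing processing time): Sample 3 Sample 4 Sample 1 Sample 2.
Sample 3: 0→8
Sample 4: 8→15
Sample 1: 15→20
Sample 2: 20→24
Sum = 8+15+20+24 = 67.
FIFO (arrival order): Sample 1 Sample 2 Sample 3 Sample 4.
Sample 1: 0→5
Sample 2: 5→9
Sample 3: 9→17
Sample 4: 17→24
Sum = 5+9+17+24 = 55.
SPT 53, LPT 67, FIFO 55 → minimum 53.

53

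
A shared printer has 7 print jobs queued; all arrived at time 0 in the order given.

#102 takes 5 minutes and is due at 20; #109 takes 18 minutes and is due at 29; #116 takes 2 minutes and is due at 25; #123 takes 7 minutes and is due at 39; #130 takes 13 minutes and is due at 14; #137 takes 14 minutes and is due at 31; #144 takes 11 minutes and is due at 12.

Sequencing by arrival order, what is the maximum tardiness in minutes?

58

FIFO (arrival order): #102 #109 #116 #123 #130 #137 #144.
#102: 0→5, due 20, tardiness 0
#109: 5→23, due 29, tardiness 0
#116: 23→25, due 25, tardiness 0
#123: 25→32, due 39, tardiness 0
#130: 32→45, due 14, tardiness 31
#137: 45→59, due 31, tardiness 28
#144: 59→70, due 12, tardiness 58
Maximum = 58.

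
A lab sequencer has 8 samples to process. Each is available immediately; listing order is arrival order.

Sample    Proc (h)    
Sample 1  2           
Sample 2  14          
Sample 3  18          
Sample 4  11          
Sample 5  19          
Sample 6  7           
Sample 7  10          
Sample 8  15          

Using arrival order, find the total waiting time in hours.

313

FIFO (arrival order): Sample 1 Sample 2 Sample 3 Sample 4 Sample 5 Sample 6 Sample 7 Sample 8.
Sample 1: waits 0, runs 0→2
Sample 2: waits 2, runs 2→16
Sample 3: waits 16, runs 16→34
Sample 4: waits 34, runs 34→45
Sample 5: waits 45, runs 45→64
Sample 6: waits 64, runs 64→71
Sample 7: waits 71, runs 71→81
Sample 8: waits 81, runs 81→96
Sum = 0+2+16+34+45+64+71+81 = 313.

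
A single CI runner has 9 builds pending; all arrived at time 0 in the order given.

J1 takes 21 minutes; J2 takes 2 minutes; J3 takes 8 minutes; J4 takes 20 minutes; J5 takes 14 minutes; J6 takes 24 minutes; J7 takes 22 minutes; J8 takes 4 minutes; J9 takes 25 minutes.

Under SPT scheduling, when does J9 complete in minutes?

140

SPT (increasing processing time): J2 J8 J3 J5 J4 J1 J7 J6 J9.
J2: 0→2
J8: 2→6
J3: 6→14
J5: 14→28
J4: 28→48
J1: 48→69
J7: 69→91
J6: 91→115
J9: 115→140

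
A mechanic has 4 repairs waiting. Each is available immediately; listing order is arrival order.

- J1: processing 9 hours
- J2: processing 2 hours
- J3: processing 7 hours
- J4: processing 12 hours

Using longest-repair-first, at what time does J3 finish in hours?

LPT (decreasing processing time): J4 J1 J3 J2.
J4: 0→12
J1: 12→21
J3: 21→28

28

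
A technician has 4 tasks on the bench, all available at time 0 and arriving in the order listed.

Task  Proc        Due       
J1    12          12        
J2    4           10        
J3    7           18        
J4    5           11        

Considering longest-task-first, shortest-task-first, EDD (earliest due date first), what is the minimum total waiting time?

29

LPT (decreasing processing time): J1 J3 J4 J2.
J1: waits 0, runs 0→12
J3: waits 12, runs 12→19
J4: waits 19, runs 19→24
J2: waits 24, runs 24→28
Sum = 0+12+19+24 = 55.
SPT (increasing processing time): J2 J4 J3 J1.
J2: waits 0, runs 0→4
J4: waits 4, runs 4→9
J3: waits 9, runs 9→16
J1: waits 16, runs 16→28
Sum = 0+4+9+16 = 29.
EDD (increasing due date): J2 J4 J1 J3.
J2: waits 0, runs 0→4
J4: waits 4, runs 4→9
J1: waits 9, runs 9→21
J3: waits 21, runs 21→28
Sum = 0+4+9+21 = 34.
LPT 55, SPT 29, EDD 34 → minimum 29.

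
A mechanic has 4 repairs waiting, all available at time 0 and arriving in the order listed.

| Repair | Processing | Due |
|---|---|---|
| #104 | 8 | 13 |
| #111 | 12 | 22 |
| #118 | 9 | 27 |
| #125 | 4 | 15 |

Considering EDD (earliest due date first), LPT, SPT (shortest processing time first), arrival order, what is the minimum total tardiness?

EDD (increasing due date): #104 #125 #111 #118.
#104: 0→8, due 13, tardiness 0
#125: 8→12, due 15, tardiness 0
#111: 12→24, due 22, tardiness 2
#118: 24→33, due 27, tardiness 6
Sum = 0+0+2+6 = 8.
LPT (decreasing processing time): #111 #118 #104 #125.
#111: 0→12, due 22, tardiness 0
#118: 12→21, due 27, tardiness 0
#104: 21→29, due 13, tardiness 16
#125: 29→33, due 15, tardiness 18
Sum = 0+0+16+18 = 34.
SPT (increasing processing time): #125 #104 #118 #111.
#125: 0→4, due 15, tardiness 0
#104: 4→12, due 13, tardiness 0
#118: 12→21, due 27, tardiness 0
#111: 21→33, due 22, tardiness 11
Sum = 0+0+0+11 = 11.
FIFO (arrival order): #104 #111 #118 #125.
#104: 0→8, due 13, tardiness 0
#111: 8→20, due 22, tardiness 0
#118: 20→29, due 27, tardiness 2
#125: 29→33, due 15, tardiness 18
Sum = 0+0+2+18 = 20.
EDD 8, LPT 34, SPT 11, FIFO 20 → minimum 8.

8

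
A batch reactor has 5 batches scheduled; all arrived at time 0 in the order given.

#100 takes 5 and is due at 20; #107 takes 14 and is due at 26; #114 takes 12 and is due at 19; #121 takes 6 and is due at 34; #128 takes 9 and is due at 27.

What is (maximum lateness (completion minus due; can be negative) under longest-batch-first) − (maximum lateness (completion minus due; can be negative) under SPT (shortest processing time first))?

6

LPT (decreasing processing time): #107 #114 #128 #121 #100.
#107: 0→14, due 26, lateness -12
#114: 14→26, due 19, lateness 7
#128: 26→35, due 27, lateness 8
#121: 35→41, due 34, lateness 7
#100: 41→46, due 20, lateness 26
Maximum = 26.
SPT (increasing processing time): #100 #121 #128 #114 #107.
#100: 0→5, due 20, lateness -15
#121: 5→11, due 34, lateness -23
#128: 11→20, due 27, lateness -7
#114: 20→32, due 19, lateness 13
#107: 32→46, due 26, lateness 20
Maximum = 20.
Difference = 26 − 20 = 6.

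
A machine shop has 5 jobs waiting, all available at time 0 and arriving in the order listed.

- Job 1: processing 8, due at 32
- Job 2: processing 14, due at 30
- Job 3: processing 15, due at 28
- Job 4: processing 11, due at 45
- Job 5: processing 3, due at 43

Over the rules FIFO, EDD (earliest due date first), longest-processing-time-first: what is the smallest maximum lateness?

6

FIFO (arrival order): Job 1 Job 2 Job 3 Job 4 Job 5.
Job 1: 0→8, due 32, lateness -24
Job 2: 8→22, due 30, lateness -8
Job 3: 22→37, due 28, lateness 9
Job 4: 37→48, due 45, lateness 3
Job 5: 48→51, due 43, lateness 8
Maximum = 9.
EDD (increasing due date): Job 3 Job 2 Job 1 Job 5 Job 4.
Job 3: 0→15, due 28, lateness -13
Job 2: 15→29, due 30, lateness -1
Job 1: 29→37, due 32, lateness 5
Job 5: 37→40, due 43, lateness -3
Job 4: 40→51, due 45, lateness 6
Maximum = 6.
LPT (decreasing processing time): Job 3 Job 2 Job 4 Job 1 Job 5.
Job 3: 0→15, due 28, lateness -13
Job 2: 15→29, due 30, lateness -1
Job 4: 29→40, due 45, lateness -5
Job 1: 40→48, due 32, lateness 16
Job 5: 48→51, due 43, lateness 8
Maximum = 16.
FIFO 9, EDD 6, LPT 16 → minimum 6.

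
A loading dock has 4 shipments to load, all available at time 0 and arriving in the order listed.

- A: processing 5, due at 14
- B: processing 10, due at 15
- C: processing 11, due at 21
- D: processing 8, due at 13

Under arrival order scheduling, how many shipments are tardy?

FIFO (arrival order): A B C D.
A: 0→5, due 14, tardiness 0
B: 5→15, due 15, tardiness 0
C: 15→26, due 21, tardiness 5
D: 26→34, due 13, tardiness 21
Late shipments: 2.

2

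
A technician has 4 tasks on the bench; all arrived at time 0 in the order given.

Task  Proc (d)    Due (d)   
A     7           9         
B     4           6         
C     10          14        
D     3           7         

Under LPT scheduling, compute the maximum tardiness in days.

LPT (decreasing processing time): C A B D.
C: 0→10, due 14, tardiness 0
A: 10→17, due 9, tardiness 8
B: 17→21, due 6, tardiness 15
D: 21→24, due 7, tardiness 17
Maximum = 17.

17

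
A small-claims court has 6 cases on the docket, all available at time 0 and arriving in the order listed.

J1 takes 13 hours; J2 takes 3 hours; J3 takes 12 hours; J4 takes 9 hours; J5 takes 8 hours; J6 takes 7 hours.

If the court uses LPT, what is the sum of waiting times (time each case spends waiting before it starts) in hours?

163

LPT (decreasing processing time): J1 J3 J4 J5 J6 J2.
J1: waits 0, runs 0→13
J3: waits 13, runs 13→25
J4: waits 25, runs 25→34
J5: waits 34, runs 34→42
J6: waits 42, runs 42→49
J2: waits 49, runs 49→52
Sum = 0+13+25+34+42+49 = 163.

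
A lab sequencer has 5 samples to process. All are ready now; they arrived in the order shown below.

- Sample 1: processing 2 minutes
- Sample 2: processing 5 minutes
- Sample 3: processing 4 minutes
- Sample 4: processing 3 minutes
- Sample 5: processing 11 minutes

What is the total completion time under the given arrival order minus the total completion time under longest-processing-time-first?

-36

FIFO (arrival order): Sample 1 Sample 2 Sample 3 Sample 4 Sample 5.
Sample 1: 0→2
Sample 2: 2→7
Sample 3: 7→11
Sample 4: 11→14
Sample 5: 14→25
Sum = 2+7+11+14+25 = 59.
LPT (decreasing processing time): Sample 5 Sample 2 Sample 3 Sample 4 Sample 1.
Sample 5: 0→11
Sample 2: 11→16
Sample 3: 16→20
Sample 4: 20→23
Sample 1: 23→25
Sum = 11+16+20+23+25 = 95.
Difference = 59 − 95 = -36.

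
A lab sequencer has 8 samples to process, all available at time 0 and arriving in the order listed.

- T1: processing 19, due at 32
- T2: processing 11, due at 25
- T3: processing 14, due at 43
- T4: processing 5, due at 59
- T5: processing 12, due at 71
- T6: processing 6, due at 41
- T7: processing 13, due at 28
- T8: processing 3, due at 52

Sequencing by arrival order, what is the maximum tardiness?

FIFO (arrival order): T1 T2 T3 T4 T5 T6 T7 T8.
T1: 0→19, due 32, tardiness 0
T2: 19→30, due 25, tardiness 5
T3: 30→44, due 43, tardiness 1
T4: 44→49, due 59, tardiness 0
T5: 49→61, due 71, tardiness 0
T6: 61→67, due 41, tardiness 26
T7: 67→80, due 28, tardiness 52
T8: 80→83, due 52, tardiness 31
Maximum = 52.

52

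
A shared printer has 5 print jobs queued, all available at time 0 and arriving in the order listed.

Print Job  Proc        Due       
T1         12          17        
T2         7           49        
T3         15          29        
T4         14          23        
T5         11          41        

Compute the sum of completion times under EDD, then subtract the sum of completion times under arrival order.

18

EDD (increasing due date): T1 T4 T3 T5 T2.
T1: 0→12
T4: 12→26
T3: 26→41
T5: 41→52
T2: 52→59
Sum = 12+26+41+52+59 = 190.
FIFO (arrival order): T1 T2 T3 T4 T5.
T1: 0→12
T2: 12→19
T3: 19→34
T4: 34→48
T5: 48→59
Sum = 12+19+34+48+59 = 172.
Difference = 190 − 172 = 18.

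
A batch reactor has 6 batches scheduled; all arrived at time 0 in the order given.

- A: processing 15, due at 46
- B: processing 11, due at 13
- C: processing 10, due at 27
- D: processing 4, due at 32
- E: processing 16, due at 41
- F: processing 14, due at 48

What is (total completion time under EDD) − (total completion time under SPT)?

EDD (increasing due date): B C D E A F.
B: 0→11
C: 11→21
D: 21→25
E: 25→41
A: 41→56
F: 56→70
Sum = 11+21+25+41+56+70 = 224.
SPT (increasing processing time): D C B F A E.
D: 0→4
C: 4→14
B: 14→25
F: 25→39
A: 39→54
E: 54→70
Sum = 4+14+25+39+54+70 = 206.
Difference = 224 − 206 = 18.

18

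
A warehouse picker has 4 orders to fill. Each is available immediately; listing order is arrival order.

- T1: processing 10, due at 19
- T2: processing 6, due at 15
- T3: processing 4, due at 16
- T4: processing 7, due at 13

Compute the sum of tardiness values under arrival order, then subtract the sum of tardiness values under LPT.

FIFO (arrival order): T1 T2 T3 T4.
T1: 0→10, due 19, tardiness 0
T2: 10→16, due 15, tardiness 1
T3: 16→20, due 16, tardiness 4
T4: 20→27, due 13, tardiness 14
Sum = 0+1+4+14 = 19.
LPT (decreasing processing time): T1 T4 T2 T3.
T1: 0→10, due 19, tardiness 0
T4: 10→17, due 13, tardiness 4
T2: 17→23, due 15, tardiness 8
T3: 23→27, due 16, tardiness 11
Sum = 0+4+8+11 = 23.
Difference = 19 − 23 = -4.

-4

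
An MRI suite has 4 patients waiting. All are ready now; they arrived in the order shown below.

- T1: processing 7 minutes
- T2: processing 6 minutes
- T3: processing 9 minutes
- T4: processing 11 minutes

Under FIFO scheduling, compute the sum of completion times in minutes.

75

FIFO (arrival order): T1 T2 T3 T4.
T1: 0→7
T2: 7→13
T3: 13→22
T4: 22→33
Sum = 7+13+22+33 = 75.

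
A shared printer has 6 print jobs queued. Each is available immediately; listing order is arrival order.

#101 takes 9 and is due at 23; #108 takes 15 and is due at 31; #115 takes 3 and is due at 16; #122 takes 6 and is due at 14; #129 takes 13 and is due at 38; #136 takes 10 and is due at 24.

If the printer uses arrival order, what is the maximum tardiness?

FIFO (arrival order): #101 #108 #115 #122 #129 #136.
#101: 0→9, due 23, tardiness 0
#108: 9→24, due 31, tardiness 0
#115: 24→27, due 16, tardiness 11
#122: 27→33, due 14, tardiness 19
#129: 33→46, due 38, tardiness 8
#136: 46→56, due 24, tardiness 32
Maximum = 32.

32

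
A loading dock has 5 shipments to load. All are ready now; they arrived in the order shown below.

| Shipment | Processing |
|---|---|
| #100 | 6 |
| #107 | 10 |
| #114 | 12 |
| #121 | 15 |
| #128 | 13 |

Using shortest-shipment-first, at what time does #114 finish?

SPT (increasing processing time): #100 #107 #114 #128 #121.
#100: 0→6
#107: 6→16
#114: 16→28

28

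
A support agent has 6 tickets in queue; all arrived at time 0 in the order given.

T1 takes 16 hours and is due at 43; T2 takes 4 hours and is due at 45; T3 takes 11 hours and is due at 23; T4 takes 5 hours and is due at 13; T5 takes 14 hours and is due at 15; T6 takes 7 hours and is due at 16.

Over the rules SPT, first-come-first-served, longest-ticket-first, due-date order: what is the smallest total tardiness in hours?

SPT (increasing processing time): T2 T4 T6 T3 T5 T1.
T2: 0→4, due 45, tardiness 0
T4: 4→9, due 13, tardiness 0
T6: 9→16, due 16, tardiness 0
T3: 16→27, due 23, tardiness 4
T5: 27→41, due 15, tardiness 26
T1: 41→57, due 43, tardiness 14
Sum = 0+0+0+4+26+14 = 44.
FIFO (arrival order): T1 T2 T3 T4 T5 T6.
T1: 0→16, due 43, tardiness 0
T2: 16→20, due 45, tardiness 0
T3: 20→31, due 23, tardiness 8
T4: 31→36, due 13, tardiness 23
T5: 36→50, due 15, tardiness 35
T6: 50→57, due 16, tardiness 41
Sum = 0+0+8+23+35+41 = 107.
LPT (decreasing processing time): T1 T5 T3 T6 T4 T2.
T1: 0→16, due 43, tardiness 0
T5: 16→30, due 15, tardiness 15
T3: 30→41, due 23, tardiness 18
T6: 41→48, due 16, tardiness 32
T4: 48→53, due 13, tardiness 40
T2: 53→57, due 45, tardiness 12
Sum = 0+15+18+32+40+12 = 117.
EDD (increasing due date): T4 T5 T6 T3 T1 T2.
T4: 0→5, due 13, tardiness 0
T5: 5→19, due 15, tardiness 4
T6: 19→26, due 16, tardiness 10
T3: 26→37, due 23, tardiness 14
T1: 37→53, due 43, tardiness 10
T2: 53→57, due 45, tardiness 12
Sum = 0+4+10+14+10+12 = 50.
SPT 44, FIFO 107, LPT 117, EDD 50 → minimum 44.

44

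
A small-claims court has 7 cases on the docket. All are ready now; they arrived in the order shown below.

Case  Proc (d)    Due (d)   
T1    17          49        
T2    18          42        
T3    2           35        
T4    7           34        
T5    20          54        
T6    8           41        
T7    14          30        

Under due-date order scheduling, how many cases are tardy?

EDD (increasing due date): T7 T4 T3 T6 T2 T1 T5.
T7: 0→14, due 30, tardiness 0
T4: 14→21, due 34, tardiness 0
T3: 21→23, due 35, tardiness 0
T6: 23→31, due 41, tardiness 0
T2: 31→49, due 42, tardiness 7
T1: 49→66, due 49, tardiness 17
T5: 66→86, due 54, tardiness 32
Late cases: 3.

3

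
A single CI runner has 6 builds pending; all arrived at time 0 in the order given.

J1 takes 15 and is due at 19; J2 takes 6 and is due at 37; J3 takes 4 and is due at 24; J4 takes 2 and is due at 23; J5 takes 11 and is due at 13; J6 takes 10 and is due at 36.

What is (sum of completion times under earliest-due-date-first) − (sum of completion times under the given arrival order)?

EDD (increasing due date): J5 J1 J4 J3 J6 J2.
J5: 0→11
J1: 11→26
J4: 26→28
J3: 28→32
J6: 32→42
J2: 42→48
Sum = 11+26+28+32+42+48 = 187.
FIFO (arrival order): J1 J2 J3 J4 J5 J6.
J1: 0→15
J2: 15→21
J3: 21→25
J4: 25→27
J5: 27→38
J6: 38→48
Sum = 15+21+25+27+38+48 = 174.
Difference = 187 − 174 = 13.

13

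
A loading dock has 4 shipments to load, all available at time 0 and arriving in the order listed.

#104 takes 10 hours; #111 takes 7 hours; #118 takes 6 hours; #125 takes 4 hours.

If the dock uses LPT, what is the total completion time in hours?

LPT (decreasing processing time): #104 #111 #118 #125.
#104: 0→10
#111: 10→17
#118: 17→23
#125: 23→27
Sum = 10+17+23+27 = 77.

77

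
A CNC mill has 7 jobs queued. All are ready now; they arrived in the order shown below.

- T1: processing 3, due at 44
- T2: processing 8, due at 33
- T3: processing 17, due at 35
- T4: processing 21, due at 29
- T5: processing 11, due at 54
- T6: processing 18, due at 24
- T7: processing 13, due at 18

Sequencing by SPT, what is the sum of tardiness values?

SPT (increasing processing time): T1 T2 T5 T7 T3 T6 T4.
T1: 0→3, due 44, tardiness 0
T2: 3→11, due 33, tardiness 0
T5: 11→22, due 54, tardiness 0
T7: 22→35, due 18, tardiness 17
T3: 35→52, due 35, tardiness 17
T6: 52→70, due 24, tardiness 46
T4: 70→91, due 29, tardiness 62
Sum = 0+0+0+17+17+46+62 = 142.

142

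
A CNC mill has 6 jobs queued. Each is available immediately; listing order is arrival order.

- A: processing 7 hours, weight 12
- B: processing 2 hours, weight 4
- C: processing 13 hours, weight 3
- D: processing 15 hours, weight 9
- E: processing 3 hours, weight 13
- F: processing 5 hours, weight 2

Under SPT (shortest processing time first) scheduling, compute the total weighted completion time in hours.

SPT (increasing processing time): B E F A C D.
B: finishes 2, weight 4, w·C = 8
E: finishes 5, weight 13, w·C = 65
F: finishes 10, weight 2, w·C = 20
A: finishes 17, weight 12, w·C = 204
C: finishes 30, weight 3, w·C = 90
D: finishes 45, weight 9, w·C = 405
Sum = 8+65+20+204+90+405 = 792.

792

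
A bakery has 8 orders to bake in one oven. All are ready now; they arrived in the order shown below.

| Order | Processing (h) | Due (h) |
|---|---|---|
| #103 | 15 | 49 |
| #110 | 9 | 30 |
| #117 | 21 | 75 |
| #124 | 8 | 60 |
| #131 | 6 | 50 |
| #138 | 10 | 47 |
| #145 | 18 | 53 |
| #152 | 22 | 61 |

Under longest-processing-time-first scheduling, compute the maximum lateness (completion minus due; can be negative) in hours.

LPT (decreasing processing time): #152 #117 #145 #103 #138 #110 #124 #131.
#152: 0→22, due 61, lateness -39
#117: 22→43, due 75, lateness -32
#145: 43→61, due 53, lateness 8
#103: 61→76, due 49, lateness 27
#138: 76→86, due 47, lateness 39
#110: 86→95, due 30, lateness 65
#124: 95→103, due 60, lateness 43
#131: 103→109, due 50, lateness 59
Maximum = 65.

65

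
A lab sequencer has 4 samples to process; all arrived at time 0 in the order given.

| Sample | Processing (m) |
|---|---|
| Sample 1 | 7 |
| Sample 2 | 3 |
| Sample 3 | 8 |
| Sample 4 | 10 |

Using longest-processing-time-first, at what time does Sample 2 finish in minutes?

28

LPT (decreasing processing time): Sample 4 Sample 3 Sample 1 Sample 2.
Sample 4: 0→10
Sample 3: 10→18
Sample 1: 18→25
Sample 2: 25→28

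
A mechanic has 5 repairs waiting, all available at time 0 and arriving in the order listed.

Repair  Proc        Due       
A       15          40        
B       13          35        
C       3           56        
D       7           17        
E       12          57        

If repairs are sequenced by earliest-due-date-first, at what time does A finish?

EDD (increasing due date): D B A C E.
D: 0→7
B: 7→20
A: 20→35

35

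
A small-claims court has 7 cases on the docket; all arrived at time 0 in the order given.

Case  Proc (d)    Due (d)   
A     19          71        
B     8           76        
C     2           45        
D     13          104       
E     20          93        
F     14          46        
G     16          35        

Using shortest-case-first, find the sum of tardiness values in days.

19

SPT (increasing processing time): C B D F G A E.
C: 0→2, due 45, tardiness 0
B: 2→10, due 76, tardiness 0
D: 10→23, due 104, tardiness 0
F: 23→37, due 46, tardiness 0
G: 37→53, due 35, tardiness 18
A: 53→72, due 71, tardiness 1
E: 72→92, due 93, tardiness 0
Sum = 0+0+0+0+18+1+0 = 19.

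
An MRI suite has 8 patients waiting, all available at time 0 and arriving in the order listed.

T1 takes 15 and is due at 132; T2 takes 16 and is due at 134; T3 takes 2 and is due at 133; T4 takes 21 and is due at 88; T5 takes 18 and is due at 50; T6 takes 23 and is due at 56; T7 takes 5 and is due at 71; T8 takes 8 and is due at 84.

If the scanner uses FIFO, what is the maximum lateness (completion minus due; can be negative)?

39

FIFO (arrival order): T1 T2 T3 T4 T5 T6 T7 T8.
T1: 0→15, due 132, lateness -117
T2: 15→31, due 134, lateness -103
T3: 31→33, due 133, lateness -100
T4: 33→54, due 88, lateness -34
T5: 54→72, due 50, lateness 22
T6: 72→95, due 56, lateness 39
T7: 95→100, due 71, lateness 29
T8: 100→108, due 84, lateness 24
Maximum = 39.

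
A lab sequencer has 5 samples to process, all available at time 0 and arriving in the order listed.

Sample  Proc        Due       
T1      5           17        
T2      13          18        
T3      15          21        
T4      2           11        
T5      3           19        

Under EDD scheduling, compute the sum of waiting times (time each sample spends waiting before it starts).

52

EDD (increasing due date): T4 T1 T2 T5 T3.
T4: waits 0, runs 0→2
T1: waits 2, runs 2→7
T2: waits 7, runs 7→20
T5: waits 20, runs 20→23
T3: waits 23, runs 23→38
Sum = 0+2+7+20+23 = 52.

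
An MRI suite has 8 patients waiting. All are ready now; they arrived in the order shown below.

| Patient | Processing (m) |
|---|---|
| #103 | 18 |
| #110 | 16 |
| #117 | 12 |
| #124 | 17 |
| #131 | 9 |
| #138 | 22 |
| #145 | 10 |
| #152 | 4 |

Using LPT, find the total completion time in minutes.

584

LPT (decreasing processing time): #138 #103 #124 #110 #117 #145 #131 #152.
#138: 0→22
#103: 22→40
#124: 40→57
#110: 57→73
#117: 73→85
#145: 85→95
#131: 95→104
#152: 104→108
Sum = 22+40+57+73+85+95+104+108 = 584.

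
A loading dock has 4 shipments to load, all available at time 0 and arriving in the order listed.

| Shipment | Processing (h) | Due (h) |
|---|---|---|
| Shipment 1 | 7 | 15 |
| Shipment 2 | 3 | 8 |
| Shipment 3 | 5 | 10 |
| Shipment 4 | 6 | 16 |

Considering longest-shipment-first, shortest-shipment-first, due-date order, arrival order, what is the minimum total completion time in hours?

LPT (decreasing processing time): Shipment 1 Shipment 4 Shipment 3 Shipment 2.
Shipment 1: 0→7
Shipment 4: 7→13
Shipment 3: 13→18
Shipment 2: 18→21
Sum = 7+13+18+21 = 59.
SPT (increasing processing time): Shipment 2 Shipment 3 Shipment 4 Shipment 1.
Shipment 2: 0→3
Shipment 3: 3→8
Shipment 4: 8→14
Shipment 1: 14→21
Sum = 3+8+14+21 = 46.
EDD (increasing due date): Shipment 2 Shipment 3 Shipment 1 Shipment 4.
Shipment 2: 0→3
Shipment 3: 3→8
Shipment 1: 8→15
Shipment 4: 15→21
Sum = 3+8+15+21 = 47.
FIFO (arrival order): Shipment 1 Shipment 2 Shipment 3 Shipment 4.
Shipment 1: 0→7
Shipment 2: 7→10
Shipment 3: 10→15
Shipment 4: 15→21
Sum = 7+10+15+21 = 53.
LPT 59, SPT 46, EDD 47, FIFO 53 → minimum 46.

46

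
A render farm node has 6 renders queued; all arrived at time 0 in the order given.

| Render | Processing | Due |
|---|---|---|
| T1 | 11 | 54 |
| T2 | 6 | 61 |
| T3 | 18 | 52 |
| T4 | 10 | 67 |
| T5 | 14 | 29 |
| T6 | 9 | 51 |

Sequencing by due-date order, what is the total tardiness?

EDD (increasing due date): T5 T6 T3 T1 T2 T4.
T5: 0→14, due 29, tardiness 0
T6: 14→23, due 51, tardiness 0
T3: 23→41, due 52, tardiness 0
T1: 41→52, due 54, tardiness 0
T2: 52→58, due 61, tardiness 0
T4: 58→68, due 67, tardiness 1
Sum = 0+0+0+0+0+1 = 1.

1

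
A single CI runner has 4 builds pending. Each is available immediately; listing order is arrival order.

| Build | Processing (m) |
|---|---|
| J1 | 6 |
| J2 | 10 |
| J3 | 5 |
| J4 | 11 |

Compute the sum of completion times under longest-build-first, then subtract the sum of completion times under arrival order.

16

LPT (decreasing processing time): J4 J2 J1 J3.
J4: 0→11
J2: 11→21
J1: 21→27
J3: 27→32
Sum = 11+21+27+32 = 91.
FIFO (arrival order): J1 J2 J3 J4.
J1: 0→6
J2: 6→16
J3: 16→21
J4: 21→32
Sum = 6+16+21+32 = 75.
Difference = 91 − 75 = 16.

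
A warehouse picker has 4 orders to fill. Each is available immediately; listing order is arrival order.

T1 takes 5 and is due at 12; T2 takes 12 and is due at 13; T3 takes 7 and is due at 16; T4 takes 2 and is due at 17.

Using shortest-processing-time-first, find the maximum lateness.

13

SPT (increasing processing time): T4 T1 T3 T2.
T4: 0→2, due 17, lateness -15
T1: 2→7, due 12, lateness -5
T3: 7→14, due 16, lateness -2
T2: 14→26, due 13, lateness 13
Maximum = 13.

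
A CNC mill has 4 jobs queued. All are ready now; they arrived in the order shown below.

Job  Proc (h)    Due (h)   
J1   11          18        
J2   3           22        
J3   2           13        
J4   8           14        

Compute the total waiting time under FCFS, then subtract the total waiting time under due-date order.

8

FIFO (arrival order): J1 J2 J3 J4.
J1: waits 0, runs 0→11
J2: waits 11, runs 11→14
J3: waits 14, runs 14→16
J4: waits 16, runs 16→24
Sum = 0+11+14+16 = 41.
EDD (increasing due date): J3 J4 J1 J2.
J3: waits 0, runs 0→2
J4: waits 2, runs 2→10
J1: waits 10, runs 10→21
J2: waits 21, runs 21→24
Sum = 0+2+10+21 = 33.
Difference = 41 − 33 = 8.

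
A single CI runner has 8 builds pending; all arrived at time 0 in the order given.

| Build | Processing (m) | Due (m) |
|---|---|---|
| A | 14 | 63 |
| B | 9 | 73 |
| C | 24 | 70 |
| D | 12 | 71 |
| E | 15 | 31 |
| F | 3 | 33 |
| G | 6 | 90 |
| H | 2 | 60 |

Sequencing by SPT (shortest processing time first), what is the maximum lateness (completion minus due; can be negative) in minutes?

30

SPT (increasing processing time): H F G B D A E C.
H: 0→2, due 60, lateness -58
F: 2→5, due 33, lateness -28
G: 5→11, due 90, lateness -79
B: 11→20, due 73, lateness -53
D: 20→32, due 71, lateness -39
A: 32→46, due 63, lateness -17
E: 46→61, due 31, lateness 30
C: 61→85, due 70, lateness 15
Maximum = 30.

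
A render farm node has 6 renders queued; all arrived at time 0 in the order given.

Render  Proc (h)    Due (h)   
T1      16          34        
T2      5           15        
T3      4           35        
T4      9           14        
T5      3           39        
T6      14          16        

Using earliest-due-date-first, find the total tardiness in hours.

47

EDD (increasing due date): T4 T2 T6 T1 T3 T5.
T4: 0→9, due 14, tardiness 0
T2: 9→14, due 15, tardiness 0
T6: 14→28, due 16, tardiness 12
T1: 28→44, due 34, tardiness 10
T3: 44→48, due 35, tardiness 13
T5: 48→51, due 39, tardiness 12
Sum = 0+0+12+10+13+12 = 47.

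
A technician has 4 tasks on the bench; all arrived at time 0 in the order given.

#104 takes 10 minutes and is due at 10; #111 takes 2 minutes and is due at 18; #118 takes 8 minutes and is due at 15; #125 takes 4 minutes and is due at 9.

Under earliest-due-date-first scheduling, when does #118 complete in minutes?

EDD (increasing due date): #125 #104 #118 #111.
#125: 0→4
#104: 4→14
#118: 14→22

22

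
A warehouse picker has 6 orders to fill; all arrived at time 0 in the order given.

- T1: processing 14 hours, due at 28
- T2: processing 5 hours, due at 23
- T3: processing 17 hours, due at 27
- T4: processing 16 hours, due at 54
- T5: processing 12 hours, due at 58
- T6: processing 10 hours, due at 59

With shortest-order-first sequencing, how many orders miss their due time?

3

SPT (increasing processing time): T2 T6 T5 T1 T4 T3.
T2: 0→5, due 23, tardiness 0
T6: 5→15, due 59, tardiness 0
T5: 15→27, due 58, tardiness 0
T1: 27→41, due 28, tardiness 13
T4: 41→57, due 54, tardiness 3
T3: 57→74, due 27, tardiness 47
Late orders: 3.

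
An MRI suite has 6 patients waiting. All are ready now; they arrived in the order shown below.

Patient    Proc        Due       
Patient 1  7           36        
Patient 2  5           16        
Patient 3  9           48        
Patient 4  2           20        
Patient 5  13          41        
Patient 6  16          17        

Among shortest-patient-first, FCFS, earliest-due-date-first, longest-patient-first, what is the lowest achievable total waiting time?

82

SPT (increasing processing time): Patient 4 Patient 2 Patient 1 Patient 3 Patient 5 Patient 6.
Patient 4: waits 0, runs 0→2
Patient 2: waits 2, runs 2→7
Patient 1: waits 7, runs 7→14
Patient 3: waits 14, runs 14→23
Patient 5: waits 23, runs 23→36
Patient 6: waits 36, runs 36→52
Sum = 0+2+7+14+23+36 = 82.
FIFO (arrival order): Patient 1 Patient 2 Patient 3 Patient 4 Patient 5 Patient 6.
Patient 1: waits 0, runs 0→7
Patient 2: waits 7, runs 7→12
Patient 3: waits 12, runs 12→21
Patient 4: waits 21, runs 21→23
Patient 5: waits 23, runs 23→36
Patient 6: waits 36, runs 36→52
Sum = 0+7+12+21+23+36 = 99.
EDD (increasing due date): Patient 2 Patient 6 Patient 4 Patient 1 Patient 5 Patient 3.
Patient 2: waits 0, runs 0→5
Patient 6: waits 5, runs 5→21
Patient 4: waits 21, runs 21→23
Patient 1: waits 23, runs 23→30
Patient 5: waits 30, runs 30→43
Patient 3: waits 43, runs 43→52
Sum = 0+5+21+23+30+43 = 122.
LPT (decreasing processing time): Patient 6 Patient 5 Patient 3 Patient 1 Patient 2 Patient 4.
Patient 6: waits 0, runs 0→16
Patient 5: waits 16, runs 16→29
Patient 3: waits 29, runs 29→38
Patient 1: waits 38, runs 38→45
Patient 2: waits 45, runs 45→50
Patient 4: waits 50, runs 50→52
Sum = 0+16+29+38+45+50 = 178.
SPT 82, FIFO 99, EDD 122, LPT 178 → minimum 82.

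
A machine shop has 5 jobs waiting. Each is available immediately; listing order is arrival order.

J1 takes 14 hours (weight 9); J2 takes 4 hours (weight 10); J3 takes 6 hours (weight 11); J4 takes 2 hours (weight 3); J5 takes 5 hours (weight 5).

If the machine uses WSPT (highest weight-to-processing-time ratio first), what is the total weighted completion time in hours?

WSPT (decreasing weight/processing-time ratio): J2 J3 J4 J5 J1.
J2: finishes 4, weight 10, w·C = 40
J3: finishes 10, weight 11, w·C = 110
J4: finishes 12, weight 3, w·C = 36
J5: finishes 17, weight 5, w·C = 85
J1: finishes 31, weight 9, w·C = 279
Sum = 40+110+36+85+279 = 550.

550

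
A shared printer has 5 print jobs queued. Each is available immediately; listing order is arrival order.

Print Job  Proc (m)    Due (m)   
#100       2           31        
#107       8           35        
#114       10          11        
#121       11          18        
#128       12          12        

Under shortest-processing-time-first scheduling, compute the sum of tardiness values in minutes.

SPT (increasing processing time): #100 #107 #114 #121 #128.
#100: 0→2, due 31, tardiness 0
#107: 2→10, due 35, tardiness 0
#114: 10→20, due 11, tardiness 9
#121: 20→31, due 18, tardiness 13
#128: 31→43, due 12, tardiness 31
Sum = 0+0+9+13+31 = 53.

53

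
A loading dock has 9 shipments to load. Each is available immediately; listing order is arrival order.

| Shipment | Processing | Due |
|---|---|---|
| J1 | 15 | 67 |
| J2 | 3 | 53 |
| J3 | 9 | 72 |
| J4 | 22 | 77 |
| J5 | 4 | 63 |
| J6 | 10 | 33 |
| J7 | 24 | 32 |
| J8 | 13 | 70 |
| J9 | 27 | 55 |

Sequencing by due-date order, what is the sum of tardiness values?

140

EDD (increasing due date): J7 J6 J2 J9 J5 J1 J8 J3 J4.
J7: 0→24, due 32, tardiness 0
J6: 24→34, due 33, tardiness 1
J2: 34→37, due 53, tardiness 0
J9: 37→64, due 55, tardiness 9
J5: 64→68, due 63, tardiness 5
J1: 68→83, due 67, tardiness 16
J8: 83→96, due 70, tardiness 26
J3: 96→105, due 72, tardiness 33
J4: 105→127, due 77, tardiness 50
Sum = 0+1+0+9+5+16+26+33+50 = 140.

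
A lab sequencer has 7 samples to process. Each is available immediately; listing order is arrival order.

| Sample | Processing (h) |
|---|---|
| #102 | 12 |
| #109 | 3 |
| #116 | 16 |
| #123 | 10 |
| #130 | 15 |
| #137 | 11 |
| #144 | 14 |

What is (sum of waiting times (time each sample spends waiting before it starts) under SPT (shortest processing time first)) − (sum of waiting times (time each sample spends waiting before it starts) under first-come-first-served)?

-31

SPT (increasing processing time): #109 #123 #137 #102 #144 #130 #116.
#109: waits 0, runs 0→3
#123: waits 3, runs 3→13
#137: waits 13, runs 13→24
#102: waits 24, runs 24→36
#144: waits 36, runs 36→50
#130: waits 50, runs 50→65
#116: waits 65, runs 65→81
Sum = 0+3+13+24+36+50+65 = 191.
FIFO (arrival order): #102 #109 #116 #123 #130 #137 #144.
#102: waits 0, runs 0→12
#109: waits 12, runs 12→15
#116: waits 15, runs 15→31
#123: waits 31, runs 31→41
#130: waits 41, runs 41→56
#137: waits 56, runs 56→67
#144: waits 67, runs 67→81
Sum = 0+12+15+31+41+56+67 = 222.
Difference = 191 − 222 = -31.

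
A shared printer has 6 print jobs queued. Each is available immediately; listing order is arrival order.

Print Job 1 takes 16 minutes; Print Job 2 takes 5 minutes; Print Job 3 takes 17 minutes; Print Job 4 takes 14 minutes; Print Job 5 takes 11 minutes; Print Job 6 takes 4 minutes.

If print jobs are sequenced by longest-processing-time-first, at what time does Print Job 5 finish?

58

LPT (decreasing processing time): Print Job 3 Print Job 1 Print Job 4 Print Job 5 Print Job 2 Print Job 6.
Print Job 3: 0→17
Print Job 1: 17→33
Print Job 4: 33→47
Print Job 5: 47→58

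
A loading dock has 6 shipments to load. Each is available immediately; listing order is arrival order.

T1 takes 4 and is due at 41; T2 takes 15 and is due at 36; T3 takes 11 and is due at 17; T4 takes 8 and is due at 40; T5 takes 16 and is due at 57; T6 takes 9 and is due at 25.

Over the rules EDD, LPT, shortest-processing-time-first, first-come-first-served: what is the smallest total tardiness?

EDD (increasing due date): T3 T6 T2 T4 T1 T5.
T3: 0→11, due 17, tardiness 0
T6: 11→20, due 25, tardiness 0
T2: 20→35, due 36, tardiness 0
T4: 35→43, due 40, tardiness 3
T1: 43→47, due 41, tardiness 6
T5: 47→63, due 57, tardiness 6
Sum = 0+0+0+3+6+6 = 15.
LPT (decreasing processing time): T5 T2 T3 T6 T4 T1.
T5: 0→16, due 57, tardiness 0
T2: 16→31, due 36, tardiness 0
T3: 31→42, due 17, tardiness 25
T6: 42→51, due 25, tardiness 26
T4: 51→59, due 40, tardiness 19
T1: 59→63, due 41, tardiness 22
Sum = 0+0+25+26+19+22 = 92.
SPT (increasing processing time): T1 T4 T6 T3 T2 T5.
T1: 0→4, due 41, tardiness 0
T4: 4→12, due 40, tardiness 0
T6: 12→21, due 25, tardiness 0
T3: 21→32, due 17, tardiness 15
T2: 32→47, due 36, tardiness 11
T5: 47→63, due 57, tardiness 6
Sum = 0+0+0+15+11+6 = 32.
FIFO (arrival order): T1 T2 T3 T4 T5 T6.
T1: 0→4, due 41, tardiness 0
T2: 4→19, due 36, tardiness 0
T3: 19→30, due 17, tardiness 13
T4: 30→38, due 40, tardiness 0
T5: 38→54, due 57, tardiness 0
T6: 54→63, due 25, tardiness 38
Sum = 0+0+13+0+0+38 = 51.
EDD 15, LPT 92, SPT 32, FIFO 51 → minimum 15.

15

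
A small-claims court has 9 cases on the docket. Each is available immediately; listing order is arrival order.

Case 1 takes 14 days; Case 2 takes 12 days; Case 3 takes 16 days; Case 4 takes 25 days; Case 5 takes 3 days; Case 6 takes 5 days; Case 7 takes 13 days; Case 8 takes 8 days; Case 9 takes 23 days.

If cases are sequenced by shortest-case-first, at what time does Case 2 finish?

SPT (increasing processing time): Case 5 Case 6 Case 8 Case 2 Case 7 Case 1 Case 3 Case 9 Case 4.
Case 5: 0→3
Case 6: 3→8
Case 8: 8→16
Case 2: 16→28

28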